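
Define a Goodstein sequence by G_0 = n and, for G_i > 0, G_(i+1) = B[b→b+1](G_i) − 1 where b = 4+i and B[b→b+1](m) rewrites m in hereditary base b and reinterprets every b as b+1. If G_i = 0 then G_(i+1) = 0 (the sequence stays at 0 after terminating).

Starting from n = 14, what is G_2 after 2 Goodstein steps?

18

(0) 14|_4 = 3·4 + 2 ↦ 3·5 + 2|_5 = 17 ⇒ 16
(1) 16|_5 = 3·5 + 1 ↦ 3·6 + 1|_6 = 19 ⇒ 18
(2) 18|_6 = 3·6 ↦ 3·7|_7 = 21 ⇒ 20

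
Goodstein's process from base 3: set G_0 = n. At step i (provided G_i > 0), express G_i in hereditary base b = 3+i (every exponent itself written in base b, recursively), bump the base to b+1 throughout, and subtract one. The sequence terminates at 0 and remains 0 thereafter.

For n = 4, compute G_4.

2

4 —HB3→ 3 + 1 —bump→ 4 + 1 = 5 —(−1)→ 4
4 —HB4→ 4 —bump→ 5 = 5 —(−1)→ 4
4 —HB5→ 4 —bump→ 4 = 4 —(−1)→ 3
3 —HB6→ 3 —bump→ 3 = 3 —(−1)→ 2
2 —HB7→ 2 —bump→ 2 = 2 —(−1)→ 1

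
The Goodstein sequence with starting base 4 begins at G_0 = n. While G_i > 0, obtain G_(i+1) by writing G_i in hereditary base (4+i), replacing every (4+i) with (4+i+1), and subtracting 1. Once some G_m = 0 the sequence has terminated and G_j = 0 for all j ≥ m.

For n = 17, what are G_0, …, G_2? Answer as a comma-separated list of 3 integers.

17, 25, 35

[0] 17 ≡ 4^2 + 1 (base 4). Lift 5: 26. −1: 25.
[1] 25 ≡ 5^2 (base 5). Lift 6: 36. −1: 35.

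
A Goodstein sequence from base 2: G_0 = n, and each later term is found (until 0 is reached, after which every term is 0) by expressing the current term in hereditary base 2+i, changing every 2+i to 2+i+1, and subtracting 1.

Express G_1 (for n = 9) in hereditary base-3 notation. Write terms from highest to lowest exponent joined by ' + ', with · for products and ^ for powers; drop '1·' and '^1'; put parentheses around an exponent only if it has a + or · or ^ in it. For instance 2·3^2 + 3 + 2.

3^(3 + 1)

9 —HB2→ 2^(2 + 1) + 1 —bump→ 3^(3 + 1) + 1 = 82 —(−1)→ 81
81 —HB3→ 3^(3 + 1) —bump→ 4^(4 + 1) = 1024 —(−1)→ 1023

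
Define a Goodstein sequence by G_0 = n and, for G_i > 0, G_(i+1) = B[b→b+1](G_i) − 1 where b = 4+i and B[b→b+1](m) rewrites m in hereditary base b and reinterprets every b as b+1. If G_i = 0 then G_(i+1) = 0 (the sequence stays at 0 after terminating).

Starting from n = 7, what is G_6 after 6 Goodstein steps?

5

(0) 7|_4 = 4 + 3 ↦ 5 + 3|_5 = 8 ⇒ 7
(1) 7|_5 = 5 + 2 ↦ 6 + 2|_6 = 8 ⇒ 7
(2) 7|_6 = 6 + 1 ↦ 7 + 1|_7 = 8 ⇒ 7
(3) 7|_7 = 7 ↦ 8|_8 = 8 ⇒ 7
(4) 7|_8 = 7 ↦ 7|_9 = 7 ⇒ 6
(5) 6|_9 = 6 ↦ 6|_10 = 6 ⇒ 5
(6) 5|_10 = 5 ↦ 5|_11 = 5 ⇒ 4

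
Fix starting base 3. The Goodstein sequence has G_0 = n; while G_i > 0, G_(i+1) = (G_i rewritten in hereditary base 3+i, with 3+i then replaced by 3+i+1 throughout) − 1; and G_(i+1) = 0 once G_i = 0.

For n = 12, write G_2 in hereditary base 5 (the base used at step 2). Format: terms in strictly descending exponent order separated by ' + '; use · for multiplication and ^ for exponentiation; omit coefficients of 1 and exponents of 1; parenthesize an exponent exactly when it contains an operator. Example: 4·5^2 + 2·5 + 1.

5^2 + 2

step 0: 12 = 3^2 + 3; sub 4 for 3: 4^2 + 4; = 20; G_1 = 20−1 = 19
step 1: 19 = 4^2 + 3; sub 5 for 4: 5^2 + 3; = 28; G_2 = 28−1 = 27
step 2: 27 = 5^2 + 2; sub 6 for 5: 6^2 + 2; = 38; G_3 = 38−1 = 37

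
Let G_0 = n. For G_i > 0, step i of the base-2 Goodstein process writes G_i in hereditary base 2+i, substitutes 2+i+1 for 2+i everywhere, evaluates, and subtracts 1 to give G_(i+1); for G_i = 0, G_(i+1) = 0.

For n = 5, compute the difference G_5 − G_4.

base 2: 5 = 2^2 + 1; at 3: 3^3 + 1 = 28; next = 27
base 3: 27 = 3^3; at 4: 4^4 = 256; next = 255
base 4: 255 = 3·4^3 + 3·4^2 + 3·4 + 3; at 5: 3·5^3 + 3·5^2 + 3·5 + 3 = 468; next = 467
base 5: 467 = 3·5^3 + 3·5^2 + 3·5 + 2; at 6: 3·6^3 + 3·6^2 + 3·6 + 2 = 776; next = 775
base 6: 775 = 3·6^3 + 3·6^2 + 3·6 + 1; at 7: 3·7^3 + 3·7^2 + 3·7 + 1 = 1198; next = 1197

422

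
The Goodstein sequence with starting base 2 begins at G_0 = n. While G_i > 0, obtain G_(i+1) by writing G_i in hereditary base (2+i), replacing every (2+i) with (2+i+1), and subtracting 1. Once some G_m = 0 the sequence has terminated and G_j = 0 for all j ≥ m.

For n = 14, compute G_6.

134404971

i=0: 14 = 2^(2 + 1) + 2^2 + 2 (b=2); 2→3: 3^(3 + 1) + 3^3 + 3 = 111; 111−1 = 110
i=1: 110 = 3^(3 + 1) + 3^3 + 2 (b=3); 3→4: 4^(4 + 1) + 4^4 + 2 = 1282; 1282−1 = 1281
i=2: 1281 = 4^(4 + 1) + 4^4 + 1 (b=4); 4→5: 5^(5 + 1) + 5^5 + 1 = 18751; 18751−1 = 18750
i=3: 18750 = 5^(5 + 1) + 5^5 (b=5); 5→6: 6^(6 + 1) + 6^6 = 326592; 326592−1 = 326591
i=4: 326591 = 6^(6 + 1) + 5·6^5 + 5·6^4 + 5·6^3 + 5·6^2 + 5·6 + 5 (b=6); 6→7: 7^(7 + 1) + 5·7^5 + 5·7^4 + 5·7^3 + 5·7^2 + 5·7 + 5 = 5862841; 5862841−1 = 5862840
i=5: 5862840 = 7^(7 + 1) + 5·7^5 + 5·7^4 + 5·7^3 + 5·7^2 + 5·7 + 4 (b=7); 7→8: 8^(8 + 1) + 5·8^5 + 5·8^4 + 5·8^3 + 5·8^2 + 5·8 + 4 = 134404972; 134404972−1 = 134404971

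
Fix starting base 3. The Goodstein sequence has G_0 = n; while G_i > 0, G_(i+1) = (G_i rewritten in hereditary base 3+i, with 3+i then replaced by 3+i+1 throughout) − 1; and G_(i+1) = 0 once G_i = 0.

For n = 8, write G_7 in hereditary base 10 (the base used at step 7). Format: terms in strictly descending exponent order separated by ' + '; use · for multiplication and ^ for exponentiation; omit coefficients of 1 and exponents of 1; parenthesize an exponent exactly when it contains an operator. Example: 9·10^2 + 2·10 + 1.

10 + 1

[0] 8 ≡ 2·3 + 2 (base 3). Lift 4: 10. −1: 9.
[1] 9 ≡ 2·4 + 1 (base 4). Lift 5: 11. −1: 10.
[2] 10 ≡ 2·5 (base 5). Lift 6: 12. −1: 11.
[3] 11 ≡ 6 + 5 (base 6). Lift 7: 12. −1: 11.
[4] 11 ≡ 7 + 4 (base 7). Lift 8: 12. −1: 11.
[5] 11 ≡ 8 + 3 (base 8). Lift 9: 12. −1: 11.
[6] 11 ≡ 9 + 2 (base 9). Lift 10: 12. −1: 11.
[7] 11 ≡ 10 + 1 (base 10). Lift 11: 12. −1: 11.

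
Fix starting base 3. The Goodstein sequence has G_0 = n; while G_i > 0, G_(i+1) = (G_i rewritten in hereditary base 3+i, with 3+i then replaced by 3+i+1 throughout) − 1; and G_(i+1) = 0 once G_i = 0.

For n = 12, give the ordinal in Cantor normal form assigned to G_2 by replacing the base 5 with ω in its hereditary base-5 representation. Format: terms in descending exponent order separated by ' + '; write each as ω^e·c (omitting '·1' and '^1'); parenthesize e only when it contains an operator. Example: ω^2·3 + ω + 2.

12 —HB3→ 3^2 + 3 —bump→ 4^2 + 4 = 20 —(−1)→ 19
19 —HB4→ 4^2 + 3 —bump→ 5^2 + 3 = 28 —(−1)→ 27
27 —HB5→ 5^2 + 2 —bump→ 6^2 + 2 = 38 —(−1)→ 37

ω^2 + 2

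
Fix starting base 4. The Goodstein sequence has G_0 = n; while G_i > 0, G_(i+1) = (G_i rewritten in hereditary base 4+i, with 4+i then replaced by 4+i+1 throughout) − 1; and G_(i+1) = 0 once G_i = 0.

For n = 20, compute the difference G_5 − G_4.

G_0 = 20. HB_4(20) = 4^2 + 4. Bump = 30. G_1 = 29.
G_1 = 29. HB_5(29) = 5^2 + 4. Bump = 40. G_2 = 39.
G_2 = 39. HB_6(39) = 6^2 + 3. Bump = 52. G_3 = 51.
G_3 = 51. HB_7(51) = 7^2 + 2. Bump = 66. G_4 = 65.
G_4 = 65. HB_8(65) = 8^2 + 1. Bump = 82. G_5 = 81.

16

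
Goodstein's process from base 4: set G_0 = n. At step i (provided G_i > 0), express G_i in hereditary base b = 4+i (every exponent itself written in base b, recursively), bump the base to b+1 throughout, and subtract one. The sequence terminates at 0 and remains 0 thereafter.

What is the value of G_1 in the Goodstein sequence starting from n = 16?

G_0 = 16. HB_4(16) = 4^2. Bump = 25. G_1 = 24.
G_1 = 24. HB_5(24) = 4·5 + 4. Bump = 28. G_2 = 27.

24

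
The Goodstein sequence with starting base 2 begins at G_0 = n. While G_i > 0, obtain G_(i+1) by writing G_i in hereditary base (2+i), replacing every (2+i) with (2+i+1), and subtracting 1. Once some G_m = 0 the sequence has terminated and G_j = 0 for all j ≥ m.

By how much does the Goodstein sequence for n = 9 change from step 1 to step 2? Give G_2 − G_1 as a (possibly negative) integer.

9 —HB2→ 2^(2 + 1) + 1 —bump→ 3^(3 + 1) + 1 = 82 —(−1)→ 81
81 —HB3→ 3^(3 + 1) —bump→ 4^(4 + 1) = 1024 —(−1)→ 1023

942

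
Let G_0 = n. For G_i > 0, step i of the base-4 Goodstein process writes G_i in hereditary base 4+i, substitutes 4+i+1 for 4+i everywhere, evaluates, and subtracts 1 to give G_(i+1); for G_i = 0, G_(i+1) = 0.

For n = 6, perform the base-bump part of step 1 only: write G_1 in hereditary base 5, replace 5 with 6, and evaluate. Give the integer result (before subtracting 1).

7

(0) 6|_4 = 4 + 2 ↦ 5 + 2|_5 = 7 ⇒ 6
(1) 6|_5 = 5 + 1 ↦ 6 + 1|_6 = 7 ⇒ 6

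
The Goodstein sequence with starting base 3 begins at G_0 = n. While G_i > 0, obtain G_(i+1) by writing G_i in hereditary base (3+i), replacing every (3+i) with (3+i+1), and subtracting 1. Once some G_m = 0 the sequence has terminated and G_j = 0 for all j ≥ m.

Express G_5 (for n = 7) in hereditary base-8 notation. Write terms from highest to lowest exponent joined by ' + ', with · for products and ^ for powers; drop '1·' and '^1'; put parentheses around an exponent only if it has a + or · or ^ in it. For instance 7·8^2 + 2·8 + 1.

8 + 1

G_0 = 7. HB_3(7) = 2·3 + 1. Bump = 9. G_1 = 8.
G_1 = 8. HB_4(8) = 2·4. Bump = 10. G_2 = 9.
G_2 = 9. HB_5(9) = 5 + 4. Bump = 10. G_3 = 9.
G_3 = 9. HB_6(9) = 6 + 3. Bump = 10. G_4 = 9.
G_4 = 9. HB_7(9) = 7 + 2. Bump = 10. G_5 = 9.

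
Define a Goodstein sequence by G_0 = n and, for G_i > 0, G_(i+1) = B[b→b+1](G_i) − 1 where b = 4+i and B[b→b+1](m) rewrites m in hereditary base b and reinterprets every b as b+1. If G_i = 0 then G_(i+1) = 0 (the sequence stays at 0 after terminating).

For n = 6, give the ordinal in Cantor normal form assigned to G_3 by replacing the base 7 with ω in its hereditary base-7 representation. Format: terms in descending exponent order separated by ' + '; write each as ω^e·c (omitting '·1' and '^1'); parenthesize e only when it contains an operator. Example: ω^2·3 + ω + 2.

6

step 0: 6 = 4 + 2; sub 5 for 4: 5 + 2; = 7; G_1 = 7−1 = 6
step 1: 6 = 5 + 1; sub 6 for 5: 6 + 1; = 7; G_2 = 7−1 = 6
step 2: 6 = 6; sub 7 for 6: 7; = 7; G_3 = 7−1 = 6
step 3: 6 = 6; sub 8 for 7: 6; = 6; G_4 = 6−1 = 5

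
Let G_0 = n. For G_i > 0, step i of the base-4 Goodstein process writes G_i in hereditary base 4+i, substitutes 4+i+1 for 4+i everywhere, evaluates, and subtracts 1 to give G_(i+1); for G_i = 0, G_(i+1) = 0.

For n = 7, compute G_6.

G_0=7  [base 4] 4 + 3  →[4↦5]→  5 + 3 = 8  −1 ⇒ G_1=7
G_1=7  [base 5] 5 + 2  →[5↦6]→  6 + 2 = 8  −1 ⇒ G_2=7
G_2=7  [base 6] 6 + 1  →[6↦7]→  7 + 1 = 8  −1 ⇒ G_3=7
G_3=7  [base 7] 7  →[7↦8]→  8 = 8  −1 ⇒ G_4=7
G_4=7  [base 8] 7  →[8↦9]→  7 = 7  −1 ⇒ G_5=6
G_5=6  [base 9] 6  →[9↦10]→  6 = 6  −1 ⇒ G_6=5

5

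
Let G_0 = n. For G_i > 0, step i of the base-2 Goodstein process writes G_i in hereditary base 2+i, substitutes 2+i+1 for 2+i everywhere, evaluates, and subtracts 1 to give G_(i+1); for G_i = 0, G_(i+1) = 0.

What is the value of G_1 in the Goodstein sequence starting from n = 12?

G_0 = 12. HB_2(12) = 2^(2 + 1) + 2^2. Bump = 108. G_1 = 107.
G_1 = 107. HB_3(107) = 3^(3 + 1) + 2·3^2 + 2·3 + 2. Bump = 1066. G_2 = 1065.

107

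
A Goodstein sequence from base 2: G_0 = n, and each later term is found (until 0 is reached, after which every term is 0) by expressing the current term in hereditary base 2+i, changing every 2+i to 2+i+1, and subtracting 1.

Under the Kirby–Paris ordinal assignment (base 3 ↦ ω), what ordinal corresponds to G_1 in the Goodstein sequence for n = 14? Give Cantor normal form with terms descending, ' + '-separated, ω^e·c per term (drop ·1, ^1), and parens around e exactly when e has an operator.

14 —HB2→ 2^(2 + 1) + 2^2 + 2 —bump→ 3^(3 + 1) + 3^3 + 3 = 111 —(−1)→ 110
110 —HB3→ 3^(3 + 1) + 3^3 + 2 —bump→ 4^(4 + 1) + 4^4 + 2 = 1282 —(−1)→ 1281

ω^(ω + 1) + ω^ω + 2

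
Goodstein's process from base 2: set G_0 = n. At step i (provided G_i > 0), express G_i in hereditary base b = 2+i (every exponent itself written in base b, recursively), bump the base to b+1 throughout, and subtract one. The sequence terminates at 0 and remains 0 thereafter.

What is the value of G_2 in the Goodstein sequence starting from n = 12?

1065

G_0 = 12. HB_2(12) = 2^(2 + 1) + 2^2. Bump = 108. G_1 = 107.
G_1 = 107. HB_3(107) = 3^(3 + 1) + 2·3^2 + 2·3 + 2. Bump = 1066. G_2 = 1065.
G_2 = 1065. HB_4(1065) = 4^(4 + 1) + 2·4^2 + 2·4 + 1. Bump = 15686. G_3 = 15685.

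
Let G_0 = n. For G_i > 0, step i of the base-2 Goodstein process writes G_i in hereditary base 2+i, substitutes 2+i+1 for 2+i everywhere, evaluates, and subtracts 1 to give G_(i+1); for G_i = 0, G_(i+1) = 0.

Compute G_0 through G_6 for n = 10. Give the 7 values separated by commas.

10, 83, 1025, 15625, 279935, 4215754, 84073323

[0] 10 ≡ 2^(2 + 1) + 2 (base 2). Lift 3: 84. −1: 83.
[1] 83 ≡ 3^(3 + 1) + 2 (base 3). Lift 4: 1026. −1: 1025.
[2] 1025 ≡ 4^(4 + 1) + 1 (base 4). Lift 5: 15626. −1: 15625.
[3] 15625 ≡ 5^(5 + 1) (base 5). Lift 6: 279936. −1: 279935.
[4] 279935 ≡ 5·6^6 + 5·6^5 + 5·6^4 + 5·6^3 + 5·6^2 + 5·6 + 5 (base 6). Lift 7: 4215755. −1: 4215754.
[5] 4215754 ≡ 5·7^7 + 5·7^5 + 5·7^4 + 5·7^3 + 5·7^2 + 5·7 + 4 (base 7). Lift 8: 84073324. −1: 84073323.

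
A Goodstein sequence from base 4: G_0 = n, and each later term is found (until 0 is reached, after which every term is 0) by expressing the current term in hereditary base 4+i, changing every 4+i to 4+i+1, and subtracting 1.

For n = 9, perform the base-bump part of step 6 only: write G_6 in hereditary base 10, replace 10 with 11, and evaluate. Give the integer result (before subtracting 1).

i=0: 9 = 2·4 + 1 (b=4); 4→5: 2·5 + 1 = 11; 11−1 = 10
i=1: 10 = 2·5 (b=5); 5→6: 2·6 = 12; 12−1 = 11
i=2: 11 = 6 + 5 (b=6); 6→7: 7 + 5 = 12; 12−1 = 11
i=3: 11 = 7 + 4 (b=7); 7→8: 8 + 4 = 12; 12−1 = 11
i=4: 11 = 8 + 3 (b=8); 8→9: 9 + 3 = 12; 12−1 = 11
i=5: 11 = 9 + 2 (b=9); 9→10: 10 + 2 = 12; 12−1 = 11
i=6: 11 = 10 + 1 (b=10); 10→11: 11 + 1 = 12; 12−1 = 11

12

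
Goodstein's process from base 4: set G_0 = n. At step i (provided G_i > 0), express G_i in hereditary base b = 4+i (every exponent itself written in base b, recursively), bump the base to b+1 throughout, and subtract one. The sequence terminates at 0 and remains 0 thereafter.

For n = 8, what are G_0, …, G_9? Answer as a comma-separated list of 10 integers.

G_0=8  [base 4] 2·4  →[4↦5]→  2·5 = 10  −1 ⇒ G_1=9
G_1=9  [base 5] 5 + 4  →[5↦6]→  6 + 4 = 10  −1 ⇒ G_2=9
G_2=9  [base 6] 6 + 3  →[6↦7]→  7 + 3 = 10  −1 ⇒ G_3=9
G_3=9  [base 7] 7 + 2  →[7↦8]→  8 + 2 = 10  −1 ⇒ G_4=9
G_4=9  [base 8] 8 + 1  →[8↦9]→  9 + 1 = 10  −1 ⇒ G_5=9
G_5=9  [base 9] 9  →[9↦10]→  10 = 10  −1 ⇒ G_6=9
G_6=9  [base 10] 9  →[10↦11]→  9 = 9  −1 ⇒ G_7=8
G_7=8  [base 11] 8  →[11↦12]→  8 = 8  −1 ⇒ G_8=7
G_8=7  [base 12] 7  →[12↦13]→  7 = 7  −1 ⇒ G_9=6

8, 9, 9, 9, 9, 9, 9, 8, 7, 6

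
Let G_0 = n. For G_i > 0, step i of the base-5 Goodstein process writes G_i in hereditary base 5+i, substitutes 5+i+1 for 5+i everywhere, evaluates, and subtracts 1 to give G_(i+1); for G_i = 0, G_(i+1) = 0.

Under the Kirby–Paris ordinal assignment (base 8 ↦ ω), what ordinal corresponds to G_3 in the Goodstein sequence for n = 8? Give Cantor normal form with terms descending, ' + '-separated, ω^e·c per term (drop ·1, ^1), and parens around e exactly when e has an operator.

8 —HB5→ 5 + 3 —bump→ 6 + 3 = 9 —(−1)→ 8
8 —HB6→ 6 + 2 —bump→ 7 + 2 = 9 —(−1)→ 8
8 —HB7→ 7 + 1 —bump→ 8 + 1 = 9 —(−1)→ 8
8 —HB8→ 8 —bump→ 9 = 9 —(−1)→ 8

ω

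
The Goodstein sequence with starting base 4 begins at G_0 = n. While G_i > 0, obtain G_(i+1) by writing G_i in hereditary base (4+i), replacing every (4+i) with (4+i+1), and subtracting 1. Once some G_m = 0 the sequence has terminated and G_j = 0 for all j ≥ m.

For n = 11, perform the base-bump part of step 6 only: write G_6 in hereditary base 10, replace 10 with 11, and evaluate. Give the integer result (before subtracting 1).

16

[0] 11 ≡ 2·4 + 3 (base 4). Lift 5: 13. −1: 12.
[1] 12 ≡ 2·5 + 2 (base 5). Lift 6: 14. −1: 13.
[2] 13 ≡ 2·6 + 1 (base 6). Lift 7: 15. −1: 14.
[3] 14 ≡ 2·7 (base 7). Lift 8: 16. −1: 15.
[4] 15 ≡ 8 + 7 (base 8). Lift 9: 16. −1: 15.
[5] 15 ≡ 9 + 6 (base 9). Lift 10: 16. −1: 15.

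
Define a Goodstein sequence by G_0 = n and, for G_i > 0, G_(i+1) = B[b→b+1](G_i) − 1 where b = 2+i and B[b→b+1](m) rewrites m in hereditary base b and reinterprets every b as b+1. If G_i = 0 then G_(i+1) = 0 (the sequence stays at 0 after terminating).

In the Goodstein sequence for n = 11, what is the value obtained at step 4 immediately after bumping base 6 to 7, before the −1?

base 2: 11 = 2^(2 + 1) + 2 + 1; at 3: 3^(3 + 1) + 3 + 1 = 85; next = 84
base 3: 84 = 3^(3 + 1) + 3; at 4: 4^(4 + 1) + 4 = 1028; next = 1027
base 4: 1027 = 4^(4 + 1) + 3; at 5: 5^(5 + 1) + 3 = 15628; next = 15627
base 5: 15627 = 5^(5 + 1) + 2; at 6: 6^(6 + 1) + 2 = 279938; next = 279937
base 6: 279937 = 6^(6 + 1) + 1; at 7: 7^(7 + 1) + 1 = 5764802; next = 5764801

5764802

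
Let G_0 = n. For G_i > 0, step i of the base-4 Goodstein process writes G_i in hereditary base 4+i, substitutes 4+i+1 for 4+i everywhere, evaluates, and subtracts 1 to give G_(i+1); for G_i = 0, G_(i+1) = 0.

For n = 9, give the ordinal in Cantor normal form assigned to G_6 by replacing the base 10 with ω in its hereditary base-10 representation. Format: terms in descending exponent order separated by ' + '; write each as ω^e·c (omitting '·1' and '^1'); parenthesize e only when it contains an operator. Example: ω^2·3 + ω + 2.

(0) 9|_4 = 2·4 + 1 ↦ 2·5 + 1|_5 = 11 ⇒ 10
(1) 10|_5 = 2·5 ↦ 2·6|_6 = 12 ⇒ 11
(2) 11|_6 = 6 + 5 ↦ 7 + 5|_7 = 12 ⇒ 11
(3) 11|_7 = 7 + 4 ↦ 8 + 4|_8 = 12 ⇒ 11
(4) 11|_8 = 8 + 3 ↦ 9 + 3|_9 = 12 ⇒ 11
(5) 11|_9 = 9 + 2 ↦ 10 + 2|_10 = 12 ⇒ 11

ω + 1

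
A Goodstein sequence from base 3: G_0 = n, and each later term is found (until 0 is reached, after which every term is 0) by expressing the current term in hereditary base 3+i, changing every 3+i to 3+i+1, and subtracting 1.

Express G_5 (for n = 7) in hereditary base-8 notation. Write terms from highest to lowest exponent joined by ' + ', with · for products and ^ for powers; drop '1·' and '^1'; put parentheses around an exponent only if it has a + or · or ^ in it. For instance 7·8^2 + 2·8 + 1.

8 + 1

G_0=7  [base 3] 2·3 + 1  →[3↦4]→  2·4 + 1 = 9  −1 ⇒ G_1=8
G_1=8  [base 4] 2·4  →[4↦5]→  2·5 = 10  −1 ⇒ G_2=9
G_2=9  [base 5] 5 + 4  →[5↦6]→  6 + 4 = 10  −1 ⇒ G_3=9
G_3=9  [base 6] 6 + 3  →[6↦7]→  7 + 3 = 10  −1 ⇒ G_4=9
G_4=9  [base 7] 7 + 2  →[7↦8]→  8 + 2 = 10  −1 ⇒ G_5=9
G_5=9  [base 8] 8 + 1  →[8↦9]→  9 + 1 = 10  −1 ⇒ G_6=9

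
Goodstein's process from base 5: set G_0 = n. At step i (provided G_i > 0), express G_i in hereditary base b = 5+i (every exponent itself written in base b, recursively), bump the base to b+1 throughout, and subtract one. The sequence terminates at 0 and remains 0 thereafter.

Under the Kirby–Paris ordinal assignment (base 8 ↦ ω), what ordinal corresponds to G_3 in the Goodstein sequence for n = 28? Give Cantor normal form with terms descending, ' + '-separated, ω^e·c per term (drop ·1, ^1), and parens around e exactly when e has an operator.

G_0 = 28. HB_5(28) = 5^2 + 3. Bump = 39. G_1 = 38.
G_1 = 38. HB_6(38) = 6^2 + 2. Bump = 51. G_2 = 50.
G_2 = 50. HB_7(50) = 7^2 + 1. Bump = 65. G_3 = 64.
G_3 = 64. HB_8(64) = 8^2. Bump = 81. G_4 = 80.

ω^2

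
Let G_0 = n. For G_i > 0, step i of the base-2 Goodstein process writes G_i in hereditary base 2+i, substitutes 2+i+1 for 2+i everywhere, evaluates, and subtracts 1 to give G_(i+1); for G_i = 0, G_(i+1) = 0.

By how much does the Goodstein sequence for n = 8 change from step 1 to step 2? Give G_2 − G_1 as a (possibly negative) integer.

G_0 = 8. HB_2(8) = 2^(2 + 1). Bump = 81. G_1 = 80.
G_1 = 80. HB_3(80) = 2·3^3 + 2·3^2 + 2·3 + 2. Bump = 554. G_2 = 553.

473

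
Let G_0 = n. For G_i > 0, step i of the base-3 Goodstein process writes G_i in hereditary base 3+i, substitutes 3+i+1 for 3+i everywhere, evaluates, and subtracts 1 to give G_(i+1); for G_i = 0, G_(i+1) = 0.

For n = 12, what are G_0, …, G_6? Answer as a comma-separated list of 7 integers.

12, 19, 27, 37, 49, 63, 69

[0] 12 ≡ 3^2 + 3 (base 3). Lift 4: 20. −1: 19.
[1] 19 ≡ 4^2 + 3 (base 4). Lift 5: 28. −1: 27.
[2] 27 ≡ 5^2 + 2 (base 5). Lift 6: 38. −1: 37.
[3] 37 ≡ 6^2 + 1 (base 6). Lift 7: 50. −1: 49.
[4] 49 ≡ 7^2 (base 7). Lift 8: 64. −1: 63.
[5] 63 ≡ 7·8 + 7 (base 8). Lift 9: 70. −1: 69.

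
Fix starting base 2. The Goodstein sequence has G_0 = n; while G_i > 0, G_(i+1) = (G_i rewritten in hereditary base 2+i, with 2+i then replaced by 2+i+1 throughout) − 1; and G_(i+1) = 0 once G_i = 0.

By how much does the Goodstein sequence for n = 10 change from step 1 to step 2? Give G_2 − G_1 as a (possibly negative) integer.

942

10 —HB2→ 2^(2 + 1) + 2 —bump→ 3^(3 + 1) + 3 = 84 —(−1)→ 83
83 —HB3→ 3^(3 + 1) + 2 —bump→ 4^(4 + 1) + 2 = 1026 —(−1)→ 1025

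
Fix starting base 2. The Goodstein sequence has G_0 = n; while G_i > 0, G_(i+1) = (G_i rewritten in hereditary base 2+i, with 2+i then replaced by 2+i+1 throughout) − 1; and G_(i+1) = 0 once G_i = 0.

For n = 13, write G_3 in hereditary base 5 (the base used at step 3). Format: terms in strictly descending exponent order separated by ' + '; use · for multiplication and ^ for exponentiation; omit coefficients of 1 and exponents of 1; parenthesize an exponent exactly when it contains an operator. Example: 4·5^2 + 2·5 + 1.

[0] 13 ≡ 2^(2 + 1) + 2^2 + 1 (base 2). Lift 3: 109. −1: 108.
[1] 108 ≡ 3^(3 + 1) + 3^3 (base 3). Lift 4: 1280. −1: 1279.
[2] 1279 ≡ 4^(4 + 1) + 3·4^3 + 3·4^2 + 3·4 + 3 (base 4). Lift 5: 16093. −1: 16092.
[3] 16092 ≡ 5^(5 + 1) + 3·5^3 + 3·5^2 + 3·5 + 2 (base 5). Lift 6: 280712. −1: 280711.

5^(5 + 1) + 3·5^3 + 3·5^2 + 3·5 + 2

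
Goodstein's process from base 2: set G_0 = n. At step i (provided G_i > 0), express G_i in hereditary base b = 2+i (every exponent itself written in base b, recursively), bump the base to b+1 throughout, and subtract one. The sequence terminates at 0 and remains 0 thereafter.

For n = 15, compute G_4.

G_0=15  [base 2] 2^(2 + 1) + 2^2 + 2 + 1  →[2↦3]→  3^(3 + 1) + 3^3 + 3 + 1 = 112  −1 ⇒ G_1=111
G_1=111  [base 3] 3^(3 + 1) + 3^3 + 3  →[3↦4]→  4^(4 + 1) + 4^4 + 4 = 1284  −1 ⇒ G_2=1283
G_2=1283  [base 4] 4^(4 + 1) + 4^4 + 3  →[4↦5]→  5^(5 + 1) + 5^5 + 3 = 18753  −1 ⇒ G_3=18752
G_3=18752  [base 5] 5^(5 + 1) + 5^5 + 2  →[5↦6]→  6^(6 + 1) + 6^6 + 2 = 326594  −1 ⇒ G_4=326593
G_4=326593  [base 6] 6^(6 + 1) + 6^6 + 1  →[6↦7]→  7^(7 + 1) + 7^7 + 1 = 6588345  −1 ⇒ G_5=6588344

326593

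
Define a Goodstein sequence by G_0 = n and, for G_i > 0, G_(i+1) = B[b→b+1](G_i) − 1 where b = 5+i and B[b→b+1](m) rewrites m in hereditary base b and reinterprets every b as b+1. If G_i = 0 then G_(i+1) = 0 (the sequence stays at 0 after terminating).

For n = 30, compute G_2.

[0] 30 ≡ 5^2 + 5 (base 5). Lift 6: 42. −1: 41.
[1] 41 ≡ 6^2 + 5 (base 6). Lift 7: 54. −1: 53.
[2] 53 ≡ 7^2 + 4 (base 7). Lift 8: 68. −1: 67.

53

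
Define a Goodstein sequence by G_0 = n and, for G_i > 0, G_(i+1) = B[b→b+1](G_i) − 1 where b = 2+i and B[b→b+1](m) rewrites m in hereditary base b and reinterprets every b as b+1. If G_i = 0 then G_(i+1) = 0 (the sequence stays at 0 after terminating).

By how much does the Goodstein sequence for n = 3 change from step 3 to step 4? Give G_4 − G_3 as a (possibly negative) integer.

step 0: 3 = 2 + 1; sub 3 for 2: 3 + 1; = 4; G_1 = 4−1 = 3
step 1: 3 = 3; sub 4 for 3: 4; = 4; G_2 = 4−1 = 3
step 2: 3 = 3; sub 5 for 4: 3; = 3; G_3 = 3−1 = 2
step 3: 2 = 2; sub 6 for 5: 2; = 2; G_4 = 2−1 = 1

-1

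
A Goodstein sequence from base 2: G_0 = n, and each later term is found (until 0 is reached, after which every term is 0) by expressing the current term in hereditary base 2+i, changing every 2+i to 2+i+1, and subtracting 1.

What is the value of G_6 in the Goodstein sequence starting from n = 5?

1751

base 2: 5 = 2^2 + 1; at 3: 3^3 + 1 = 28; next = 27
base 3: 27 = 3^3; at 4: 4^4 = 256; next = 255
base 4: 255 = 3·4^3 + 3·4^2 + 3·4 + 3; at 5: 3·5^3 + 3·5^2 + 3·5 + 3 = 468; next = 467
base 5: 467 = 3·5^3 + 3·5^2 + 3·5 + 2; at 6: 3·6^3 + 3·6^2 + 3·6 + 2 = 776; next = 775
base 6: 775 = 3·6^3 + 3·6^2 + 3·6 + 1; at 7: 3·7^3 + 3·7^2 + 3·7 + 1 = 1198; next = 1197
base 7: 1197 = 3·7^3 + 3·7^2 + 3·7; at 8: 3·8^3 + 3·8^2 + 3·8 = 1752; next = 1751
base 8: 1751 = 3·8^3 + 3·8^2 + 2·8 + 7; at 9: 3·9^3 + 3·9^2 + 2·9 + 7 = 2455; next = 2454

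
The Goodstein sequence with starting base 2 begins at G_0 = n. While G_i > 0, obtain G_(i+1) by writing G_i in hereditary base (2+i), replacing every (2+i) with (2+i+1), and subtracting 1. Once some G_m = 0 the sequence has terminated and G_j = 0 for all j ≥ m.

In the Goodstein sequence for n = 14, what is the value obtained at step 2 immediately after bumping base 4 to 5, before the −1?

(0) 14|_2 = 2^(2 + 1) + 2^2 + 2 ↦ 3^(3 + 1) + 3^3 + 3|_3 = 111 ⇒ 110
(1) 110|_3 = 3^(3 + 1) + 3^3 + 2 ↦ 4^(4 + 1) + 4^4 + 2|_4 = 1282 ⇒ 1281
(2) 1281|_4 = 4^(4 + 1) + 4^4 + 1 ↦ 5^(5 + 1) + 5^5 + 1|_5 = 18751 ⇒ 18750

18751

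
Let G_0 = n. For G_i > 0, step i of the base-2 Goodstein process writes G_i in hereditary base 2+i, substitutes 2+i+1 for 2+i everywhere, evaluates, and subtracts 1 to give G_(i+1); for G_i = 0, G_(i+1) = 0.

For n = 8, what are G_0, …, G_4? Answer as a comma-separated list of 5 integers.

G_0 = 8. HB_2(8) = 2^(2 + 1). Bump = 81. G_1 = 80.
G_1 = 80. HB_3(80) = 2·3^3 + 2·3^2 + 2·3 + 2. Bump = 554. G_2 = 553.
G_2 = 553. HB_4(553) = 2·4^4 + 2·4^2 + 2·4 + 1. Bump = 6311. G_3 = 6310.
G_3 = 6310. HB_5(6310) = 2·5^5 + 2·5^2 + 2·5. Bump = 93396. G_4 = 93395.

8, 80, 553, 6310, 93395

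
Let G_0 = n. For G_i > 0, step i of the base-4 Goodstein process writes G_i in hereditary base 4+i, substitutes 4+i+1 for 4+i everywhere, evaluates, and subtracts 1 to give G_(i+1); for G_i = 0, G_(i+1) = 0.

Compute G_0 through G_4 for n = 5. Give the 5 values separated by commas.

5, 5, 5, 4, 3

base 4: 5 = 4 + 1; at 5: 5 + 1 = 6; next = 5
base 5: 5 = 5; at 6: 6 = 6; next = 5
base 6: 5 = 5; at 7: 5 = 5; next = 4
base 7: 4 = 4; at 8: 4 = 4; next = 3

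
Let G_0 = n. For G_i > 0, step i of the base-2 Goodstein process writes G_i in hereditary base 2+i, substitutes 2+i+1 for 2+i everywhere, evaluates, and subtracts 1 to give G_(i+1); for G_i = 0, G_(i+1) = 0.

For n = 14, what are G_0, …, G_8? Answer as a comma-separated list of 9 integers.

14, 110, 1281, 18750, 326591, 5862840, 134404971, 3487116548, 100000555551

G_0 = 14. HB_2(14) = 2^(2 + 1) + 2^2 + 2. Bump = 111. G_1 = 110.
G_1 = 110. HB_3(110) = 3^(3 + 1) + 3^3 + 2. Bump = 1282. G_2 = 1281.
G_2 = 1281. HB_4(1281) = 4^(4 + 1) + 4^4 + 1. Bump = 18751. G_3 = 18750.
G_3 = 18750. HB_5(18750) = 5^(5 + 1) + 5^5. Bump = 326592. G_4 = 326591.
G_4 = 326591. HB_6(326591) = 6^(6 + 1) + 5·6^5 + 5·6^4 + 5·6^3 + 5·6^2 + 5·6 + 5. Bump = 5862841. G_5 = 5862840.
G_5 = 5862840. HB_7(5862840) = 7^(7 + 1) + 5·7^5 + 5·7^4 + 5·7^3 + 5·7^2 + 5·7 + 4. Bump = 134404972. G_6 = 134404971.
G_6 = 134404971. HB_8(134404971) = 8^(8 + 1) + 5·8^5 + 5·8^4 + 5·8^3 + 5·8^2 + 5·8 + 3. Bump = 3487116549. G_7 = 3487116548.
G_7 = 3487116548. HB_9(3487116548) = 9^(9 + 1) + 5·9^5 + 5·9^4 + 5·9^3 + 5·9^2 + 5·9 + 2. Bump = 100000555552. G_8 = 100000555551.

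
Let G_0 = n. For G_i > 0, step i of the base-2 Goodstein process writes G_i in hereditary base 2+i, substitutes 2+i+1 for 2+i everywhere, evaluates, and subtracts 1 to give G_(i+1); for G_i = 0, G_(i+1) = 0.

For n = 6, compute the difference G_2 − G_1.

228

[0] 6 ≡ 2^2 + 2 (base 2). Lift 3: 30. −1: 29.
[1] 29 ≡ 3^3 + 2 (base 3). Lift 4: 258. −1: 257.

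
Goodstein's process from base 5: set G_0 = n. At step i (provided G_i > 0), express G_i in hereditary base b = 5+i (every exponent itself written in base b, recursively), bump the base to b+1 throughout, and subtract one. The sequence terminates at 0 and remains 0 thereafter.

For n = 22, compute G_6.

37

22 —HB5→ 4·5 + 2 —bump→ 4·6 + 2 = 26 —(−1)→ 25
25 —HB6→ 4·6 + 1 —bump→ 4·7 + 1 = 29 —(−1)→ 28
28 —HB7→ 4·7 —bump→ 4·8 = 32 —(−1)→ 31
31 —HB8→ 3·8 + 7 —bump→ 3·9 + 7 = 34 —(−1)→ 33
33 —HB9→ 3·9 + 6 —bump→ 3·10 + 6 = 36 —(−1)→ 35
35 —HB10→ 3·10 + 5 —bump→ 3·11 + 5 = 38 —(−1)→ 37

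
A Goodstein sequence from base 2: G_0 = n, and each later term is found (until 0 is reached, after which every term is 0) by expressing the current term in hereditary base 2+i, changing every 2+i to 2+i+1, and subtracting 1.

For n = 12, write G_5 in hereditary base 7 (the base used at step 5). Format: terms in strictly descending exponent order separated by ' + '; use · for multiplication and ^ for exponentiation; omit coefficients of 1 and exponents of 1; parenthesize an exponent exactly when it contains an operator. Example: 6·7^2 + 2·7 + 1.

step 0: 12 = 2^(2 + 1) + 2^2; sub 3 for 2: 3^(3 + 1) + 3^3; = 108; G_1 = 108−1 = 107
step 1: 107 = 3^(3 + 1) + 2·3^2 + 2·3 + 2; sub 4 for 3: 4^(4 + 1) + 2·4^2 + 2·4 + 2; = 1066; G_2 = 1066−1 = 1065
step 2: 1065 = 4^(4 + 1) + 2·4^2 + 2·4 + 1; sub 5 for 4: 5^(5 + 1) + 2·5^2 + 2·5 + 1; = 15686; G_3 = 15686−1 = 15685
step 3: 15685 = 5^(5 + 1) + 2·5^2 + 2·5; sub 6 for 5: 6^(6 + 1) + 2·6^2 + 2·6; = 280020; G_4 = 280020−1 = 280019
step 4: 280019 = 6^(6 + 1) + 2·6^2 + 6 + 5; sub 7 for 6: 7^(7 + 1) + 2·7^2 + 7 + 5; = 5764911; G_5 = 5764911−1 = 5764910

7^(7 + 1) + 2·7^2 + 7 + 4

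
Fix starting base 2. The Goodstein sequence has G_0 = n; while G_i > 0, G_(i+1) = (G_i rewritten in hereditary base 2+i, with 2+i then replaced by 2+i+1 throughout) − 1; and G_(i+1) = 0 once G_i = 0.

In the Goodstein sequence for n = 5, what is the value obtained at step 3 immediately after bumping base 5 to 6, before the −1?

776

G_0 = 5. HB_2(5) = 2^2 + 1. Bump = 28. G_1 = 27.
G_1 = 27. HB_3(27) = 3^3. Bump = 256. G_2 = 255.
G_2 = 255. HB_4(255) = 3·4^3 + 3·4^2 + 3·4 + 3. Bump = 468. G_3 = 467.
G_3 = 467. HB_5(467) = 3·5^3 + 3·5^2 + 3·5 + 2. Bump = 776. G_4 = 775.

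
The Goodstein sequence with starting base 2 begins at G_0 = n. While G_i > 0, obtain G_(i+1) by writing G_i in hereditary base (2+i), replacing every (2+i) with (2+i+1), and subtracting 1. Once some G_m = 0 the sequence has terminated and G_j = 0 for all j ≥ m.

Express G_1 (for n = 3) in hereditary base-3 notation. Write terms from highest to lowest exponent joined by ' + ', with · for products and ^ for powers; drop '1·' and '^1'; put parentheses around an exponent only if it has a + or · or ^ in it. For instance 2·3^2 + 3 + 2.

G_0 = 3. HB_2(3) = 2 + 1. Bump = 4. G_1 = 3.
G_1 = 3. HB_3(3) = 3. Bump = 4. G_2 = 3.

3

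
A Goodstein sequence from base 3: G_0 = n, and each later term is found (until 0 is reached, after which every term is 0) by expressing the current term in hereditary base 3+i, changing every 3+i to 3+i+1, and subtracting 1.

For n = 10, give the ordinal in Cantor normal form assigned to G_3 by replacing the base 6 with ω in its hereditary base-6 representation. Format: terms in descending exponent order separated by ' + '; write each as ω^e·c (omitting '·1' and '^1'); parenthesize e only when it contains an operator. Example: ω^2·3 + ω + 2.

step 0: 10 = 3^2 + 1; sub 4 for 3: 4^2 + 1; = 17; G_1 = 17−1 = 16
step 1: 16 = 4^2; sub 5 for 4: 5^2; = 25; G_2 = 25−1 = 24
step 2: 24 = 4·5 + 4; sub 6 for 5: 4·6 + 4; = 28; G_3 = 28−1 = 27
step 3: 27 = 4·6 + 3; sub 7 for 6: 4·7 + 3; = 31; G_4 = 31−1 = 30

ω·4 + 3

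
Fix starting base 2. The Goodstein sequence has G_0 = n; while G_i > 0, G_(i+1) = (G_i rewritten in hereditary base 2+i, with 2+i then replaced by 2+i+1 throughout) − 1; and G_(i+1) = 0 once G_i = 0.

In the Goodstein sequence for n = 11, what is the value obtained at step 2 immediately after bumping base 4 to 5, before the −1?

i=0: 11 = 2^(2 + 1) + 2 + 1 (b=2); 2→3: 3^(3 + 1) + 3 + 1 = 85; 85−1 = 84
i=1: 84 = 3^(3 + 1) + 3 (b=3); 3→4: 4^(4 + 1) + 4 = 1028; 1028−1 = 1027
i=2: 1027 = 4^(4 + 1) + 3 (b=4); 4→5: 5^(5 + 1) + 3 = 15628; 15628−1 = 15627

15628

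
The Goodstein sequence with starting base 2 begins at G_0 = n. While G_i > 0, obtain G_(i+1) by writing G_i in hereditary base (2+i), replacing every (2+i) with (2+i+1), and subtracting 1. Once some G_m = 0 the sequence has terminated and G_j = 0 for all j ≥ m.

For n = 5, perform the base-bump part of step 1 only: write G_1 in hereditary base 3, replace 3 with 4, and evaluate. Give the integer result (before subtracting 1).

256

(0) 5|_2 = 2^2 + 1 ↦ 3^3 + 1|_3 = 28 ⇒ 27
(1) 27|_3 = 3^3 ↦ 4^4|_4 = 256 ⇒ 255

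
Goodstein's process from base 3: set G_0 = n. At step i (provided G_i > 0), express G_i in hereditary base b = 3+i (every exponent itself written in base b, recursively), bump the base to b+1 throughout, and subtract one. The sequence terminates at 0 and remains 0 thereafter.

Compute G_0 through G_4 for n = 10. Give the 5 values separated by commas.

10, 16, 24, 27, 30

G_0=10  [base 3] 3^2 + 1  →[3↦4]→  4^2 + 1 = 17  −1 ⇒ G_1=16
G_1=16  [base 4] 4^2  →[4↦5]→  5^2 = 25  −1 ⇒ G_2=24
G_2=24  [base 5] 4·5 + 4  →[5↦6]→  4·6 + 4 = 28  −1 ⇒ G_3=27
G_3=27  [base 6] 4·6 + 3  →[6↦7]→  4·7 + 3 = 31  −1 ⇒ G_4=30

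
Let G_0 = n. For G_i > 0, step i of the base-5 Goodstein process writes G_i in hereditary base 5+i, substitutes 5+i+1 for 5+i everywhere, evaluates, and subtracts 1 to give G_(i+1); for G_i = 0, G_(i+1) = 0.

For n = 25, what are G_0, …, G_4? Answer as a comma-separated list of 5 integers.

25, 35, 39, 43, 47

[0] 25 ≡ 5^2 (base 5). Lift 6: 36. −1: 35.
[1] 35 ≡ 5·6 + 5 (base 6). Lift 7: 40. −1: 39.
[2] 39 ≡ 5·7 + 4 (base 7). Lift 8: 44. −1: 43.
[3] 43 ≡ 5·8 + 3 (base 8). Lift 9: 48. −1: 47.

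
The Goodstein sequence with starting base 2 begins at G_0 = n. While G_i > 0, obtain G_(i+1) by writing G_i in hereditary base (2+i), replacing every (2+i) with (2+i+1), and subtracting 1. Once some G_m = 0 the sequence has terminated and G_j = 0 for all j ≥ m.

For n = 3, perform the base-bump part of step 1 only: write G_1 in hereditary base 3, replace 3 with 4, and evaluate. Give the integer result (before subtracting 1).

G_0 = 3. HB_2(3) = 2 + 1. Bump = 4. G_1 = 3.
G_1 = 3. HB_3(3) = 3. Bump = 4. G_2 = 3.

4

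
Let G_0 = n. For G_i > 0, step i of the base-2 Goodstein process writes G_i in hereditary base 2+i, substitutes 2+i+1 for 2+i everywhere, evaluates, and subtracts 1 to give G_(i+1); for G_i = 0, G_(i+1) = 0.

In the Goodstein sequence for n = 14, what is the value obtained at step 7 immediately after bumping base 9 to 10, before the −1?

100000555552

14 —HB2→ 2^(2 + 1) + 2^2 + 2 —bump→ 3^(3 + 1) + 3^3 + 3 = 111 —(−1)→ 110
110 —HB3→ 3^(3 + 1) + 3^3 + 2 —bump→ 4^(4 + 1) + 4^4 + 2 = 1282 —(−1)→ 1281
1281 —HB4→ 4^(4 + 1) + 4^4 + 1 —bump→ 5^(5 + 1) + 5^5 + 1 = 18751 —(−1)→ 18750
18750 —HB5→ 5^(5 + 1) + 5^5 —bump→ 6^(6 + 1) + 6^6 = 326592 —(−1)→ 326591
326591 —HB6→ 6^(6 + 1) + 5·6^5 + 5·6^4 + 5·6^3 + 5·6^2 + 5·6 + 5 —bump→ 7^(7 + 1) + 5·7^5 + 5·7^4 + 5·7^3 + 5·7^2 + 5·7 + 5 = 5862841 —(−1)→ 5862840
5862840 —HB7→ 7^(7 + 1) + 5·7^5 + 5·7^4 + 5·7^3 + 5·7^2 + 5·7 + 4 —bump→ 8^(8 + 1) + 5·8^5 + 5·8^4 + 5·8^3 + 5·8^2 + 5·8 + 4 = 134404972 —(−1)→ 134404971
134404971 —HB8→ 8^(8 + 1) + 5·8^5 + 5·8^4 + 5·8^3 + 5·8^2 + 5·8 + 3 —bump→ 9^(9 + 1) + 5·9^5 + 5·9^4 + 5·9^3 + 5·9^2 + 5·9 + 3 = 3487116549 —(−1)→ 3487116548
3487116548 —HB9→ 9^(9 + 1) + 5·9^5 + 5·9^4 + 5·9^3 + 5·9^2 + 5·9 + 2 —bump→ 10^(10 + 1) + 5·10^5 + 5·10^4 + 5·10^3 + 5·10^2 + 5·10 + 2 = 100000555552 —(−1)→ 100000555551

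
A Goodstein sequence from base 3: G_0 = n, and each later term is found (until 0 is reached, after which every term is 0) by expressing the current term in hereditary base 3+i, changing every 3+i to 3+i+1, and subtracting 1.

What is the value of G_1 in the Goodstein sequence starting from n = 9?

15

G_0=9  [base 3] 3^2  →[3↦4]→  4^2 = 16  −1 ⇒ G_1=15
G_1=15  [base 4] 3·4 + 3  →[4↦5]→  3·5 + 3 = 18  −1 ⇒ G_2=17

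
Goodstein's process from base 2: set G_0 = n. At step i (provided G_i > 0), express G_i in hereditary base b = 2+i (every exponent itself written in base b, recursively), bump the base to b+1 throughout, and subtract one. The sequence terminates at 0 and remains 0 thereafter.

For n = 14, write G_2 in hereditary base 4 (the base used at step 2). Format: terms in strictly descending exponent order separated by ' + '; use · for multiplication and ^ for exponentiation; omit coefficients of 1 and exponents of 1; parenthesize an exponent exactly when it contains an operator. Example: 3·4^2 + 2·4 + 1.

base 2: 14 = 2^(2 + 1) + 2^2 + 2; at 3: 3^(3 + 1) + 3^3 + 3 = 111; next = 110
base 3: 110 = 3^(3 + 1) + 3^3 + 2; at 4: 4^(4 + 1) + 4^4 + 2 = 1282; next = 1281
base 4: 1281 = 4^(4 + 1) + 4^4 + 1; at 5: 5^(5 + 1) + 5^5 + 1 = 18751; next = 18750

4^(4 + 1) + 4^4 + 1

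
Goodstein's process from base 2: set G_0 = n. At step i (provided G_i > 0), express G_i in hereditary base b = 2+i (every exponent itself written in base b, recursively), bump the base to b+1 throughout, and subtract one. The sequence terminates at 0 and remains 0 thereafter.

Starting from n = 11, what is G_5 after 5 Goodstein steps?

5764801

[0] 11 ≡ 2^(2 + 1) + 2 + 1 (base 2). Lift 3: 85. −1: 84.
[1] 84 ≡ 3^(3 + 1) + 3 (base 3). Lift 4: 1028. −1: 1027.
[2] 1027 ≡ 4^(4 + 1) + 3 (base 4). Lift 5: 15628. −1: 15627.
[3] 15627 ≡ 5^(5 + 1) + 2 (base 5). Lift 6: 279938. −1: 279937.
[4] 279937 ≡ 6^(6 + 1) + 1 (base 6). Lift 7: 5764802. −1: 5764801.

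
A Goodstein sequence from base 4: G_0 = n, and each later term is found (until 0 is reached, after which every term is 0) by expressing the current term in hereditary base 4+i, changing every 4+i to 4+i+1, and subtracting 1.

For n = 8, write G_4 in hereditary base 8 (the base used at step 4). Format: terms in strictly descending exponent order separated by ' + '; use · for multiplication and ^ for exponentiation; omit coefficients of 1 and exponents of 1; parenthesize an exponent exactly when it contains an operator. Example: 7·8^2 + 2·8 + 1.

8 + 1

(0) 8|_4 = 2·4 ↦ 2·5|_5 = 10 ⇒ 9
(1) 9|_5 = 5 + 4 ↦ 6 + 4|_6 = 10 ⇒ 9
(2) 9|_6 = 6 + 3 ↦ 7 + 3|_7 = 10 ⇒ 9
(3) 9|_7 = 7 + 2 ↦ 8 + 2|_8 = 10 ⇒ 9
(4) 9|_8 = 8 + 1 ↦ 9 + 1|_9 = 10 ⇒ 9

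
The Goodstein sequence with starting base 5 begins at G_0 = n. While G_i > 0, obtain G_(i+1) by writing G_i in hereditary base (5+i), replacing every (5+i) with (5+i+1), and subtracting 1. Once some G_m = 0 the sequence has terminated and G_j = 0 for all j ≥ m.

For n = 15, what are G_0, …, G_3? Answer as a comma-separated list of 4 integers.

[0] 15 ≡ 3·5 (base 5). Lift 6: 18. −1: 17.
[1] 17 ≡ 2·6 + 5 (base 6). Lift 7: 19. −1: 18.
[2] 18 ≡ 2·7 + 4 (base 7). Lift 8: 20. −1: 19.

15, 17, 18, 19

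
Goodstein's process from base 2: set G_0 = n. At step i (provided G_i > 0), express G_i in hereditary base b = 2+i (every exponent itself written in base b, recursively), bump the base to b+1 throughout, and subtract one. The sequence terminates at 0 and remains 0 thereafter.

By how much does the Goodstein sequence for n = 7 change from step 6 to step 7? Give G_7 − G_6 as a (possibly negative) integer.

base 2: 7 = 2^2 + 2 + 1; at 3: 3^3 + 3 + 1 = 31; next = 30
base 3: 30 = 3^3 + 3; at 4: 4^4 + 4 = 260; next = 259
base 4: 259 = 4^4 + 3; at 5: 5^5 + 3 = 3128; next = 3127
base 5: 3127 = 5^5 + 2; at 6: 6^6 + 2 = 46658; next = 46657
base 6: 46657 = 6^6 + 1; at 7: 7^7 + 1 = 823544; next = 823543
base 7: 823543 = 7^7; at 8: 8^8 = 16777216; next = 16777215
base 8: 16777215 = 7·8^7 + 7·8^6 + 7·8^5 + 7·8^4 + 7·8^3 + 7·8^2 + 7·8 + 7; at 9: 7·9^7 + 7·9^6 + 7·9^5 + 7·9^4 + 7·9^3 + 7·9^2 + 7·9 + 7 = 37665880; next = 37665879

20888664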